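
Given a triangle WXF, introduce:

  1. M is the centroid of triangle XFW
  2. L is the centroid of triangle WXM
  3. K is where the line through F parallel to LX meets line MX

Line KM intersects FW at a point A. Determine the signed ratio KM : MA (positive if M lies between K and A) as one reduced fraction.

Choose coordinates W = (0, 0), X = (1, 0), F = (0, 1).
1. M is the centroid of triangle XFW ⇒ M = (1/3, 1/3)
2. L is the centroid of triangle WXM ⇒ L = (4/9, 1/9)
3. K is where the line through F parallel to LX meets line MX ⇒ K = (-5/3, 4/3)
line KM meets FW at A = (0, 1/2)
M = K + t·(A−K) with t = 6/5, so KM:MA = 6/5:-1/5

KM:MA = -6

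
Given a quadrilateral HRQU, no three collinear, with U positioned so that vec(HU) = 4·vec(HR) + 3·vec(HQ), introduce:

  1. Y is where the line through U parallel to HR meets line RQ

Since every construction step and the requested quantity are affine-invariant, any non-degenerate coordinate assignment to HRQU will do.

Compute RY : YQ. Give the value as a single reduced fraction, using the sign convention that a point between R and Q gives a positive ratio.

RY:YQ = -3/2

Choose coordinates H = (0, 0), R = (1, 0), Q = (0, 1), U = (4, 3).
1. Y is where the line through U parallel to HR meets line RQ ⇒ Y = (-2, 3)
Y = R + t·(Q−R) with t = 3, so RY:YQ = t:(1−t) = 3:-2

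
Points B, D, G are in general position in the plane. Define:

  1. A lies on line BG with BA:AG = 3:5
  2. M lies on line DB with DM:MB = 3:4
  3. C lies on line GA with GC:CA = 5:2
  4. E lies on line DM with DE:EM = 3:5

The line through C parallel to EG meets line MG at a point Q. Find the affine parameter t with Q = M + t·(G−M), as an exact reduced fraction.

t = -67/168

Work in coordinates with B = (0, 0), D = (1, 0), G = (0, 1).
1. A lies on line BG with BA:AG = 3:5 ⇒ A = (0, 3/8)
2. M lies on line DB with DM:MB = 3:4 ⇒ M = (4/7, 0)
3. C lies on line GA with GC:CA = 5:2 ⇒ C = (0, 31/56)
4. E lies on line DM with DE:EM = 3:5 ⇒ E = (47/56, 0)
through C parallel to EG: direction (-47/56, 1); meets MG at Q = (235/294, -67/168)
Q = M + t·(G−M) with t = -67/168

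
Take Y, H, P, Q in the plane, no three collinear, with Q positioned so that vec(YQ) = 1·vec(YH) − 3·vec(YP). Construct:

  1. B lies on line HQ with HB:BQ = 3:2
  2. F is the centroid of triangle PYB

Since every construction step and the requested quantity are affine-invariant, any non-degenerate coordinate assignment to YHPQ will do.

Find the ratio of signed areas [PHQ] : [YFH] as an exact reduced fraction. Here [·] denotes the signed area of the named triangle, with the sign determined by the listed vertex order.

Set Y = (0, 0), H = (1, 0), P = (0, 1), Q = (1, -3); any affine frame gives the same invariant.
1. B lies on line HQ with HB:BQ = 3:2 ⇒ B = (1, -9/5)
2. F is the centroid of triangle PYB ⇒ F = (1/3, -4/15)
2·[PHQ] = -3, 2·[YFH] = 4/15
[PHQ]:[YFH] = -3:4/15 = -45/4

[PHQ]:[YFH] = -45/4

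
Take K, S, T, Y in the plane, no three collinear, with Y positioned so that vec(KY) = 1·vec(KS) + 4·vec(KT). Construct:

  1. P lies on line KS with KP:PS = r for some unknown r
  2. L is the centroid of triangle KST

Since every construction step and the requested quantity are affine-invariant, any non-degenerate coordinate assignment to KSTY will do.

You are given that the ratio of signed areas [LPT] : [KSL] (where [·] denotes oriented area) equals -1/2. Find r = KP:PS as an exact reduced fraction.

Set K = (0, 0), S = (1, 0), T = (0, 1), Y = (1, 4); any affine frame gives the same invariant.
1. With KP:PS = r, write λ = r/(r+1) so P = K + λ·(S−K); P is affine-linear in λ
2. L is the centroid of triangle KST ⇒ L = (1/3, 1/3)
Every point depending on P is an affine combination of P and λ-independent points, so each such coordinate is linear in λ; the λ² term in each signed area is a multiple of (S−K)×(S−K) = 0, so 2·[LPT] and 2·[KSL] are each linear in λ. Evaluating at λ=0 and λ=1:
  2·[LPT] = 2/3·λ − 1/3,   2·[KSL] = 1/3
So [LPT]:[KSL] = (2/3·λ − 1/3) / (1/3). Setting this equal to -1/2:
  2/3·λ − 1/3 = -1/2·(1/3)  ⇒  λ = 1/4
Then r = λ/(1−λ) = (1/4)/(3/4) = 1/3. Check: with r = 1/3, P = (1/4, 0) and [LPT]:[KSL] = -1/2 as required.

r = 1/3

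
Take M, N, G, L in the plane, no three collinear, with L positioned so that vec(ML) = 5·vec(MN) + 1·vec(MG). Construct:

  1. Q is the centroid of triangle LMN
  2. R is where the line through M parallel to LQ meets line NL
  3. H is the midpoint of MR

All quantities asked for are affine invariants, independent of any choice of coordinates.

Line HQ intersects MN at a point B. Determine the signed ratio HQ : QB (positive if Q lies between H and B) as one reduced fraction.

HQ:QB = 2

Set M = (0, 0), N = (1, 0), G = (0, 1), L = (5, 1); any affine frame gives the same invariant.
1. Q is the centroid of triangle LMN ⇒ Q = (2, 1/3)
2. R is where the line through M parallel to LQ meets line NL ⇒ R = (9, 2)
3. H is the midpoint of MR ⇒ H = (9/2, 1)
line HQ meets MN at B = (3/4, 0)
Q = H + t·(B−H) with t = 2/3, so HQ:QB = 2/3:1/3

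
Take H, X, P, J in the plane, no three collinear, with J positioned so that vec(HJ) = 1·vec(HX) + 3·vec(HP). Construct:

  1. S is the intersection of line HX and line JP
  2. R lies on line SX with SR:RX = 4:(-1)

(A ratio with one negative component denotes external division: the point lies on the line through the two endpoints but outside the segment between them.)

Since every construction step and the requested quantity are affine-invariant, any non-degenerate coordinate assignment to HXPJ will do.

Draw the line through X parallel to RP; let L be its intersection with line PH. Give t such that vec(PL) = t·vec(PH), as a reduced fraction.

Set H = (0, 0), X = (1, 0), P = (0, 1), J = (1, 3); any affine frame gives the same invariant.
1. S is the intersection of line HX and line JP ⇒ S = (-1/2, 0)
2. R lies on line SX with SR:RX = 4:(-1) ⇒ R = (3/2, 0)
through X parallel to RP: direction (-3/2, 1); meets PH at L = (0, 2/3)
L = P + t·(H−P) with t = 1/3

t = 1/3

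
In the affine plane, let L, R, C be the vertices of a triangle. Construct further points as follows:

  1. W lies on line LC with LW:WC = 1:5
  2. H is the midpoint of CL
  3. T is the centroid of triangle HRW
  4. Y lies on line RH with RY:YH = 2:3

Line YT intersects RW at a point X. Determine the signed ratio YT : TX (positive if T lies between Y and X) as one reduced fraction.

YT:TX = 1/5

Set L = (0, 0), R = (1, 0), C = (0, 1); any affine frame gives the same invariant.
1. W lies on line LC with LW:WC = 1:5 ⇒ W = (0, 1/6)
2. H is the midpoint of CL ⇒ H = (0, 1/2)
3. T is the centroid of triangle HRW ⇒ T = (1/3, 2/9)
4. Y lies on line RH with RY:YH = 2:3 ⇒ Y = (3/5, 1/5)
line YT meets RW at X = (-1, 1/3)
T = Y + t·(X−Y) with t = 1/6, so YT:TX = 1/6:5/6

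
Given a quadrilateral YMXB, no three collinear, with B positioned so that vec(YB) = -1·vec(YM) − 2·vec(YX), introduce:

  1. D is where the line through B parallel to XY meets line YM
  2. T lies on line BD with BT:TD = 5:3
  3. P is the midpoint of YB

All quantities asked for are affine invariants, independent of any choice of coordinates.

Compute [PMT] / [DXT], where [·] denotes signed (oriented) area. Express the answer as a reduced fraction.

Choose coordinates Y = (0, 0), M = (1, 0), X = (0, 1), B = (-1, -2).
1. D is where the line through B parallel to XY meets line YM ⇒ D = (-1, 0)
2. T lies on line BD with BT:TD = 5:3 ⇒ T = (-1, -3/4)
3. P is the midpoint of YB ⇒ P = (-1/2, -1)
2·[PMT] = 7/8, 2·[DXT] = -3/4
[PMT]:[DXT] = 7/8:-3/4 = -7/6

[PMT]:[DXT] = -7/6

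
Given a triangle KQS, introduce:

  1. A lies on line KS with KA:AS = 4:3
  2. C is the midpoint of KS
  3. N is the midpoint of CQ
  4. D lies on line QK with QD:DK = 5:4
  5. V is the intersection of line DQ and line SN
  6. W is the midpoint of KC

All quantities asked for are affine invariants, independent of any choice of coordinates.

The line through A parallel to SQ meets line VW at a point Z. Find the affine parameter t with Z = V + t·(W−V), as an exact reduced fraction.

Work in coordinates with K = (0, 0), Q = (1, 0), S = (0, 1).
1. A lies on line KS with KA:AS = 4:3 ⇒ A = (0, 4/7)
2. C is the midpoint of KS ⇒ C = (0, 1/2)
3. N is the midpoint of CQ ⇒ N = (1/2, 1/4)
4. D lies on line QK with QD:DK = 5:4 ⇒ D = (4/9, 0)
5. V is the intersection of line DQ and line SN ⇒ V = (2/3, 0)
6. W is the midpoint of KC ⇒ W = (0, 1/4)
through A parallel to SQ: direction (1, -1); meets VW at Z = (18/35, 2/35)
Z = V + t·(W−V) with t = 8/35

t = 8/35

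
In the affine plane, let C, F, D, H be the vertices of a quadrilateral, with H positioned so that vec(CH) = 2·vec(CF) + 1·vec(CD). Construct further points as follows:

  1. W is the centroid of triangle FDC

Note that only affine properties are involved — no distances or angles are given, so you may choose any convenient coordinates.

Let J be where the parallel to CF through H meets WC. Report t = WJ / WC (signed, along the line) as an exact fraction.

t = -2

Work in coordinates with C = (0, 0), F = (1, 0), D = (0, 1), H = (2, 1).
1. W is the centroid of triangle FDC ⇒ W = (1/3, 1/3)
through H parallel to CF: direction (1, 0); meets WC at J = (1, 1)
J = W + t·(C−W) with t = -2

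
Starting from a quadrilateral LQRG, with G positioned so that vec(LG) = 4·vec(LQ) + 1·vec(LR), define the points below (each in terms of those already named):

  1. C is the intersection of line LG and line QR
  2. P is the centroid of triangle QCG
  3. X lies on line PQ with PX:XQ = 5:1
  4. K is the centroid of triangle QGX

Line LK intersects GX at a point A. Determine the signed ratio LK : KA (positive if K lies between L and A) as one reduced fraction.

Work in coordinates with L = (0, 0), Q = (1, 0), R = (0, 1), G = (4, 1).
1. C is the intersection of line LG and line QR ⇒ C = (4/5, 1/5)
2. P is the centroid of triangle QCG ⇒ P = (29/15, 2/5)
3. X lies on line PQ with PX:XQ = 5:1 ⇒ X = (52/45, 1/15)
4. K is the centroid of triangle QGX ⇒ K = (277/135, 16/45)
line LK meets GX at A = (1108/549, 64/183)
K = L + t·(A−L) with t = 61/60, so LK:KA = 61/60:-1/60

LK:KA = -61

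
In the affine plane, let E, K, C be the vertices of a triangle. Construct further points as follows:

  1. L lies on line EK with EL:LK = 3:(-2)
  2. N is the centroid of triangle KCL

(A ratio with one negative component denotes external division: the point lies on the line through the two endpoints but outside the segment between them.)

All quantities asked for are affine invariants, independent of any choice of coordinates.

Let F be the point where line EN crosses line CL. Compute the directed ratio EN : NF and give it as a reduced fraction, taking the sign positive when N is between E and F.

Set E = (0, 0), K = (1, 0), C = (0, 1); any affine frame gives the same invariant.
1. L lies on line EK with EL:LK = 3:(-2) ⇒ L = (3, 0)
2. N is the centroid of triangle KCL ⇒ N = (4/3, 1/3)
line EN meets CL at F = (12/7, 3/7)
N = E + t·(F−E) with t = 7/9, so EN:NF = 7/9:2/9

EN:NF = 7/2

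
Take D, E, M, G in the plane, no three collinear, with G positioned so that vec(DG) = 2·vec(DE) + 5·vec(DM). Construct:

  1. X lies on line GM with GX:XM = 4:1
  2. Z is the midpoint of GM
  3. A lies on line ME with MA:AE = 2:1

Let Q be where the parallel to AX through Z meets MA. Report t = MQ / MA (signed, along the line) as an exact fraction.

Choose coordinates D = (0, 0), E = (1, 0), M = (0, 1), G = (2, 5).
1. X lies on line GM with GX:XM = 4:1 ⇒ X = (2/5, 9/5)
2. Z is the midpoint of GM ⇒ Z = (1, 3)
3. A lies on line ME with MA:AE = 2:1 ⇒ A = (2/3, 1/3)
through Z parallel to AX: direction (-4/15, 22/15); meets MA at Q = (5/3, -2/3)
Q = M + t·(A−M) with t = 5/2

t = 5/2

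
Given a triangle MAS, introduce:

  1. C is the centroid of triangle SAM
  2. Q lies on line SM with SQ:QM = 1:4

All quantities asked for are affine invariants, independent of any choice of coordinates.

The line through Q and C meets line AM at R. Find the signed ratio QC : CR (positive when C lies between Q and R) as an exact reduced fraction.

QC:CR = 7/5

Assign M = (0, 0), A = (1, 0), S = (0, 1) — the answer is frame-independent, so this choice is without loss of generality.
1. C is the centroid of triangle SAM ⇒ C = (1/3, 1/3)
2. Q lies on line SM with SQ:QM = 1:4 ⇒ Q = (0, 4/5)
line QC meets AM at R = (4/7, 0)
C = Q + t·(R−Q) with t = 7/12, so QC:CR = 7/12:5/12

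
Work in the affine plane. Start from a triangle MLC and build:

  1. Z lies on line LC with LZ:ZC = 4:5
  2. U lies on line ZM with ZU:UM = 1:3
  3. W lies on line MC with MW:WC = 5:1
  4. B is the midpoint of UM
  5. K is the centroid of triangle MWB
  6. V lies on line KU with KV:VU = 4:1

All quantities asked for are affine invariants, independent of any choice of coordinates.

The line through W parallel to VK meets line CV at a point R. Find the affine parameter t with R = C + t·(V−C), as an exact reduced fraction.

Set M = (0, 0), L = (1, 0), C = (0, 1); any affine frame gives the same invariant.
1. Z lies on line LC with LZ:ZC = 4:5 ⇒ Z = (5/9, 4/9)
2. U lies on line ZM with ZU:UM = 1:3 ⇒ U = (5/12, 1/3)
3. W lies on line MC with MW:WC = 5:1 ⇒ W = (0, 5/6)
4. B is the midpoint of UM ⇒ B = (5/24, 1/6)
5. K is the centroid of triangle MWB ⇒ K = (5/72, 1/3)
6. V lies on line KU with KV:VU = 4:1 ⇒ V = (25/72, 1/3)
through W parallel to VK: direction (-5/18, 0); meets CV at R = (25/288, 5/6)
R = C + t·(V−C) with t = 1/4

t = 1/4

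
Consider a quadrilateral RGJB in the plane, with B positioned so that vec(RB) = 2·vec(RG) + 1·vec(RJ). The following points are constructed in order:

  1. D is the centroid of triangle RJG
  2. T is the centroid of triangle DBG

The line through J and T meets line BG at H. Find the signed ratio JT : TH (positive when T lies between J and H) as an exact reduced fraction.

Choose coordinates R = (0, 0), G = (1, 0), J = (0, 1), B = (2, 1).
1. D is the centroid of triangle RJG ⇒ D = (1/3, 1/3)
2. T is the centroid of triangle DBG ⇒ T = (10/9, 4/9)
line JT meets BG at H = (4/3, 1/3)
T = J + t·(H−J) with t = 5/6, so JT:TH = 5/6:1/6

JT:TH = 5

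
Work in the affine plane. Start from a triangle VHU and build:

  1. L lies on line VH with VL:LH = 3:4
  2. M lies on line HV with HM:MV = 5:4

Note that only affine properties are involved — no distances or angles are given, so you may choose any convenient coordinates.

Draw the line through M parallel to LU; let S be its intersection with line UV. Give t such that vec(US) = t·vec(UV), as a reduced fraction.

t = -1/27

Set V = (0, 0), H = (1, 0), U = (0, 1); any affine frame gives the same invariant.
1. L lies on line VH with VL:LH = 3:4 ⇒ L = (3/7, 0)
2. M lies on line HV with HM:MV = 5:4 ⇒ M = (4/9, 0)
through M parallel to LU: direction (-3/7, 1); meets UV at S = (0, 28/27)
S = U + t·(V−U) with t = -1/27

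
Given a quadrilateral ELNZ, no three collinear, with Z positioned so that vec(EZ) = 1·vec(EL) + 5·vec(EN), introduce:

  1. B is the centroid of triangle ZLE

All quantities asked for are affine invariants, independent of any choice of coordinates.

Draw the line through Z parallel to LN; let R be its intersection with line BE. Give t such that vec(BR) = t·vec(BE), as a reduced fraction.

t = -11/7

Set E = (0, 0), L = (1, 0), N = (0, 1), Z = (1, 5); any affine frame gives the same invariant.
1. B is the centroid of triangle ZLE ⇒ B = (2/3, 5/3)
through Z parallel to LN: direction (-1, 1); meets BE at R = (12/7, 30/7)
R = B + t·(E−B) with t = -11/7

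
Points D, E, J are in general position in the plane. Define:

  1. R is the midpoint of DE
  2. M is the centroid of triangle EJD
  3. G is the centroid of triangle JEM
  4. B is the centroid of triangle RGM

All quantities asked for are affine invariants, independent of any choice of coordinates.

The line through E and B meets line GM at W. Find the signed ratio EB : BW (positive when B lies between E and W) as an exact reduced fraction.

EB:BW = 5

Set D = (0, 0), E = (1, 0), J = (0, 1); any affine frame gives the same invariant.
1. R is the midpoint of DE ⇒ R = (1/2, 0)
2. M is the centroid of triangle EJD ⇒ M = (1/3, 1/3)
3. G is the centroid of triangle JEM ⇒ G = (4/9, 4/9)
4. B is the centroid of triangle RGM ⇒ B = (23/54, 7/27)
line EB meets GM at W = (14/45, 14/45)
B = E + t·(W−E) with t = 5/6, so EB:BW = 5/6:1/6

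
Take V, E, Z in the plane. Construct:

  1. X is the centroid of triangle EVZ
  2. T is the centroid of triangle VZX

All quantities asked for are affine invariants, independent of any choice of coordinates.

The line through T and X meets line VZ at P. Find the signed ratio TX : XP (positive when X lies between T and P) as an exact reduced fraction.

Work in coordinates with V = (0, 0), E = (1, 0), Z = (0, 1).
1. X is the centroid of triangle EVZ ⇒ X = (1/3, 1/3)
2. T is the centroid of triangle VZX ⇒ T = (1/9, 4/9)
line TX meets VZ at P = (0, 1/2)
X = T + t·(P−T) with t = -2, so TX:XP = -2:3

TX:XP = -2/3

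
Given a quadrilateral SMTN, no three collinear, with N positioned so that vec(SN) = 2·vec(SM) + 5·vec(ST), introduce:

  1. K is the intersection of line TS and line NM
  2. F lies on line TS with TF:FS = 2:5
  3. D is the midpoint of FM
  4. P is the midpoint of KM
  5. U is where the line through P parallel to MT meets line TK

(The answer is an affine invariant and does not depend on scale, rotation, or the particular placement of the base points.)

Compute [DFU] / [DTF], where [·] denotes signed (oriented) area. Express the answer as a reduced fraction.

Choose coordinates S = (0, 0), M = (1, 0), T = (0, 1), N = (2, 5).
1. K is the intersection of line TS and line NM ⇒ K = (0, -5)
2. F lies on line TS with TF:FS = 2:5 ⇒ F = (0, 5/7)
3. D is the midpoint of FM ⇒ D = (1/2, 5/14)
4. P is the midpoint of KM ⇒ P = (1/2, -5/2)
5. U is where the line through P parallel to MT meets line TK ⇒ U = (0, -2)
2·[DFU] = 19/14, 2·[DTF] = 1/7
[DFU]:[DTF] = 19/14:1/7 = 19/2

[DFU]:[DTF] = 19/2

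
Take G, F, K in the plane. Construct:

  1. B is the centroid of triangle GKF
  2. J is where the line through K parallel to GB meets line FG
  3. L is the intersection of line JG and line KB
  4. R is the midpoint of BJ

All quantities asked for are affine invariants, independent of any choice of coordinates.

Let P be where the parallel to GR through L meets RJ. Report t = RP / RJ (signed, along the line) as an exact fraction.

Work in coordinates with G = (0, 0), F = (1, 0), K = (0, 1).
1. B is the centroid of triangle GKF ⇒ B = (1/3, 1/3)
2. J is where the line through K parallel to GB meets line FG ⇒ J = (-1, 0)
3. L is the intersection of line JG and line KB ⇒ L = (1/2, 0)
4. R is the midpoint of BJ ⇒ R = (-1/3, 1/6)
through L parallel to GR: direction (-1/3, 1/6); meets RJ at P = (0, 1/4)
P = R + t·(J−R) with t = -1/2

t = -1/2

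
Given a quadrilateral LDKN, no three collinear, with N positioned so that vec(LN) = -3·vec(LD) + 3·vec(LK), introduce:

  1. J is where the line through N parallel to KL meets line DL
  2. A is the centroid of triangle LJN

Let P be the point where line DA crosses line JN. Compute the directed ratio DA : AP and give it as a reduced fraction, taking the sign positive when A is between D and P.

DA:AP = 3

Work in coordinates with L = (0, 0), D = (1, 0), K = (0, 1), N = (-3, 3).
1. J is where the line through N parallel to KL meets line DL ⇒ J = (-3, 0)
2. A is the centroid of triangle LJN ⇒ A = (-2, 1)
line DA meets JN at P = (-3, 4/3)
A = D + t·(P−D) with t = 3/4, so DA:AP = 3/4:1/4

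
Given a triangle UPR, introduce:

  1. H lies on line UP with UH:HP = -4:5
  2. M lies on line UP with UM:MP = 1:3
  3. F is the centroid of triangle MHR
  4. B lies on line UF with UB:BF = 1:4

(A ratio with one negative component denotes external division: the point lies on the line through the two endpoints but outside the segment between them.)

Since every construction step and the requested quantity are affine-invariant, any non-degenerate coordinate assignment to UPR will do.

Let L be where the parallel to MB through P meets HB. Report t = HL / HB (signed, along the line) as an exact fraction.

t = 20/17

Work in coordinates with U = (0, 0), P = (1, 0), R = (0, 1).
1. H lies on line UP with UH:HP = -4:5 ⇒ H = (-4, 0)
2. M lies on line UP with UM:MP = 1:3 ⇒ M = (1/4, 0)
3. F is the centroid of triangle MHR ⇒ F = (-5/4, 1/3)
4. B lies on line UF with UB:BF = 1:4 ⇒ B = (-1/4, 1/15)
through P parallel to MB: direction (-1/2, 1/15); meets HB at L = (7/17, 4/51)
L = H + t·(B−H) with t = 20/17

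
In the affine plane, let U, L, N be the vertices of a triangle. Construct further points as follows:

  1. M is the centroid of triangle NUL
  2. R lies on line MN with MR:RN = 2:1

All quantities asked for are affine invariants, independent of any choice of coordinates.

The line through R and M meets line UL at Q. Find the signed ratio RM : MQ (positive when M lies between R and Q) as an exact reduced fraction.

RM:MQ = 4/3

Set U = (0, 0), L = (1, 0), N = (0, 1); any affine frame gives the same invariant.
1. M is the centroid of triangle NUL ⇒ M = (1/3, 1/3)
2. R lies on line MN with MR:RN = 2:1 ⇒ R = (1/9, 7/9)
line RM meets UL at Q = (1/2, 0)
M = R + t·(Q−R) with t = 4/7, so RM:MQ = 4/7:3/7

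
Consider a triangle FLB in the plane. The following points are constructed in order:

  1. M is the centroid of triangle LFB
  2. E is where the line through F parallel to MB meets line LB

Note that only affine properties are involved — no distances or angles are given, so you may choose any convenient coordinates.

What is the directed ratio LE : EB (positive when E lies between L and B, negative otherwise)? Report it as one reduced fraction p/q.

LE:EB = -2

Choose coordinates F = (0, 0), L = (1, 0), B = (0, 1).
1. M is the centroid of triangle LFB ⇒ M = (1/3, 1/3)
2. E is where the line through F parallel to MB meets line LB ⇒ E = (-1, 2)
E = L + t·(B−L) with t = 2, so LE:EB = t:(1−t) = 2:-1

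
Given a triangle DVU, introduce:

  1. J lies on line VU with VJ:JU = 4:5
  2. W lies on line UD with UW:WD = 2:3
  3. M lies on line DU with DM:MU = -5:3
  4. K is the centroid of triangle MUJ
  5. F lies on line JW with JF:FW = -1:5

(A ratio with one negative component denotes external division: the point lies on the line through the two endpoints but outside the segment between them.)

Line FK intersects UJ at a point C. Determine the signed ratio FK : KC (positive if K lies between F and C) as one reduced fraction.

Assign D = (0, 0), V = (1, 0), U = (0, 1) — the answer is frame-independent, so this choice is without loss of generality.
1. J lies on line VU with VJ:JU = 4:5 ⇒ J = (5/9, 4/9)
2. W lies on line UD with UW:WD = 2:3 ⇒ W = (0, 3/5)
3. M lies on line DU with DM:MU = -5:3 ⇒ M = (0, 5/2)
4. K is the centroid of triangle MUJ ⇒ K = (5/27, 71/54)
5. F lies on line JW with JF:FW = -1:5 ⇒ F = (25/36, 73/180)
line FK meets UJ at C = (355/432, 77/432)
K = F + t·(C−F) with t = -4, so FK:KC = -4:5

FK:KC = -4/5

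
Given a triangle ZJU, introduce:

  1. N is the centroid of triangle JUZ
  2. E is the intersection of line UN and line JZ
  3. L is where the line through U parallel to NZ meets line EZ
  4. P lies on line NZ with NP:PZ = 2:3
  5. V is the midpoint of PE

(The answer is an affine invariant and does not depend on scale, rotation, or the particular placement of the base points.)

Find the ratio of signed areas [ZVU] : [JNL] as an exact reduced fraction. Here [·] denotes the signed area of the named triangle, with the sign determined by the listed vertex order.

Set Z = (0, 0), J = (1, 0), U = (0, 1); any affine frame gives the same invariant.
1. N is the centroid of triangle JUZ ⇒ N = (1/3, 1/3)
2. E is the intersection of line UN and line JZ ⇒ E = (1/2, 0)
3. L is where the line through U parallel to NZ meets line EZ ⇒ L = (-1, 0)
4. P lies on line NZ with NP:PZ = 2:3 ⇒ P = (1/5, 1/5)
5. V is the midpoint of PE ⇒ V = (7/20, 1/10)
2·[ZVU] = 7/20, 2·[JNL] = 2/3
[ZVU]:[JNL] = 7/20:2/3 = 21/40

[ZVU]:[JNL] = 21/40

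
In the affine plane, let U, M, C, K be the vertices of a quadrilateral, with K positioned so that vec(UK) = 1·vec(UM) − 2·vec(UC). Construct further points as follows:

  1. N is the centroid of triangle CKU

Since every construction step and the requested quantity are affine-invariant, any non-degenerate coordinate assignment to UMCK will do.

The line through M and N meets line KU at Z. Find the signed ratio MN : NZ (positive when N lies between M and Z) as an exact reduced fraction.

Work in coordinates with U = (0, 0), M = (1, 0), C = (0, 1), K = (1, -2).
1. N is the centroid of triangle CKU ⇒ N = (1/3, -1/3)
line MN meets KU at Z = (1/5, -2/5)
N = M + t·(Z−M) with t = 5/6, so MN:NZ = 5/6:1/6

MN:NZ = 5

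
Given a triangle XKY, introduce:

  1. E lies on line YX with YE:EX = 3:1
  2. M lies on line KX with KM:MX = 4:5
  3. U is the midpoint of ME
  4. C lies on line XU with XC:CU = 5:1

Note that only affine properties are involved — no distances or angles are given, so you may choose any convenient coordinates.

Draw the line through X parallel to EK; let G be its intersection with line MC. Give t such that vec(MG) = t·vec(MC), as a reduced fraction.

t = -6

Work in coordinates with X = (0, 0), K = (1, 0), Y = (0, 1).
1. E lies on line YX with YE:EX = 3:1 ⇒ E = (0, 1/4)
2. M lies on line KX with KM:MX = 4:5 ⇒ M = (5/9, 0)
3. U is the midpoint of ME ⇒ U = (5/18, 1/8)
4. C lies on line XU with XC:CU = 5:1 ⇒ C = (25/108, 5/48)
through X parallel to EK: direction (1, -1/4); meets MC at G = (5/2, -5/8)
G = M + t·(C−M) with t = -6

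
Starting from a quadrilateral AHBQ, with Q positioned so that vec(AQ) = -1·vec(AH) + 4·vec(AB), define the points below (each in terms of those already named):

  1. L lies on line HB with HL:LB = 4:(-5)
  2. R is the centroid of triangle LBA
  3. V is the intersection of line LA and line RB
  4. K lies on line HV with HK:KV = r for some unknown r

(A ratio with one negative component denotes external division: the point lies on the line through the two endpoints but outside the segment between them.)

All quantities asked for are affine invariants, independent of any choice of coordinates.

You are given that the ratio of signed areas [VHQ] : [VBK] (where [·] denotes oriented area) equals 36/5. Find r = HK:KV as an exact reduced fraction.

Assign A = (0, 0), H = (1, 0), B = (0, 1), Q = (-1, 4) — the answer is frame-independent, so this choice is without loss of generality.
1. L lies on line HB with HL:LB = 4:(-5) ⇒ L = (5, -4)
2. R is the centroid of triangle LBA ⇒ R = (5/3, -1)
3. V is the intersection of line LA and line RB ⇒ V = (5/2, -2)
4. With HK:KV = r, write λ = r/(r+1) so K = H + λ·(V−H); K is affine-linear in λ
Every point depending on K is an affine combination of K and λ-independent points, so each such coordinate is linear in λ; the λ² term in each signed area is a multiple of (V−H)×(V−H) = 0, so 2·[VHQ] and 2·[VBK] are each linear in λ. Evaluating at λ=0 and λ=1:
  2·[VHQ] = -2,   2·[VBK] = 1/2·λ − 1/2
So [VHQ]:[VBK] = (-2) / (1/2·λ − 1/2). Setting this equal to 36/5:
  -2 = 36/5·(1/2·λ − 1/2)  ⇒  λ = 4/9
Then r = λ/(1−λ) = (4/9)/(5/9) = 4/5. Check: with r = 4/5, K = (5/3, -8/9) and [VHQ]:[VBK] = 36/5 as required.

r = 4/5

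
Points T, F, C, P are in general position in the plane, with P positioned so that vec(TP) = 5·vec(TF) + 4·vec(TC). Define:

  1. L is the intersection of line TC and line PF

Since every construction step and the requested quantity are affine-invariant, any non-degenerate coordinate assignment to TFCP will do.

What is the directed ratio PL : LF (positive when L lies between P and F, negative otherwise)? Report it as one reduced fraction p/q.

PL:LF = -5

Choose coordinates T = (0, 0), F = (1, 0), C = (0, 1), P = (5, 4).
1. L is the intersection of line TC and line PF ⇒ L = (0, -1)
L = P + t·(F−P) with t = 5/4, so PL:LF = t:(1−t) = 5/4:-1/4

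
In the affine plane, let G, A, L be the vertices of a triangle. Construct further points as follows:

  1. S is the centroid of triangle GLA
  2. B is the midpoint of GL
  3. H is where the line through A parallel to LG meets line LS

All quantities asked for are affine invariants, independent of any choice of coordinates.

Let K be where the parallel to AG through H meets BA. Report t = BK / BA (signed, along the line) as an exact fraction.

Set G = (0, 0), A = (1, 0), L = (0, 1); any affine frame gives the same invariant.
1. S is the centroid of triangle GLA ⇒ S = (1/3, 1/3)
2. B is the midpoint of GL ⇒ B = (0, 1/2)
3. H is where the line through A parallel to LG meets line LS ⇒ H = (1, -1)
through H parallel to AG: direction (-1, 0); meets BA at K = (3, -1)
K = B + t·(A−B) with t = 3

t = 3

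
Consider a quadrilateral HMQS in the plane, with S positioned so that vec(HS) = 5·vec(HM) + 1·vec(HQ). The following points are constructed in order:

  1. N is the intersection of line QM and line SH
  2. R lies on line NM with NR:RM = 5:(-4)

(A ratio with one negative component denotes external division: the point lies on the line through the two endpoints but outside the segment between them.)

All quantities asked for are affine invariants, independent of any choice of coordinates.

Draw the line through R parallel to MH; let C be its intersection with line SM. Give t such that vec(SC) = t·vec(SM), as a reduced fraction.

t = 5/3

Set H = (0, 0), M = (1, 0), Q = (0, 1), S = (5, 1); any affine frame gives the same invariant.
1. N is the intersection of line QM and line SH ⇒ N = (5/6, 1/6)
2. R lies on line NM with NR:RM = 5:(-4) ⇒ R = (5/3, -2/3)
through R parallel to MH: direction (-1, 0); meets SM at C = (-5/3, -2/3)
C = S + t·(M−S) with t = 5/3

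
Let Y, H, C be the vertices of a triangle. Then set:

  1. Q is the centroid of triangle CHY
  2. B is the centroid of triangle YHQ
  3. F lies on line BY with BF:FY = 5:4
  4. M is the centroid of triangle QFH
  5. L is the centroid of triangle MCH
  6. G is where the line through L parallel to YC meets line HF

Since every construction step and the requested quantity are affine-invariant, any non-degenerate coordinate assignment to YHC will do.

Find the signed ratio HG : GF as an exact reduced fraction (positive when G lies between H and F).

HG:GF = 362/223

Set Y = (0, 0), H = (1, 0), C = (0, 1); any affine frame gives the same invariant.
1. Q is the centroid of triangle CHY ⇒ Q = (1/3, 1/3)
2. B is the centroid of triangle YHQ ⇒ B = (4/9, 1/9)
3. F lies on line BY with BF:FY = 5:4 ⇒ F = (16/81, 4/81)
4. M is the centroid of triangle QFH ⇒ M = (124/243, 31/243)
5. L is the centroid of triangle MCH ⇒ L = (367/729, 274/729)
6. G is where the line through L parallel to YC meets line HF ⇒ G = (367/729, 1448/47385)
G = H + t·(F−H) with t = 362/585, so HG:GF = t:(1−t) = 362/585:223/585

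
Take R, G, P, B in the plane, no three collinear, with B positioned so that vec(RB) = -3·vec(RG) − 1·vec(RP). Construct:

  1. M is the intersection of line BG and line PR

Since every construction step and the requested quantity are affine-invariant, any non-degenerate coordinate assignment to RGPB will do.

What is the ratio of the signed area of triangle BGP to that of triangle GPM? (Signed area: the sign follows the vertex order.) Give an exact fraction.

[BGP]:[GPM] = 4

Work in coordinates with R = (0, 0), G = (1, 0), P = (0, 1), B = (-3, -1).
1. M is the intersection of line BG and line PR ⇒ M = (0, -1/4)
2·[BGP] = 5, 2·[GPM] = 5/4
[BGP]:[GPM] = 5:5/4 = 4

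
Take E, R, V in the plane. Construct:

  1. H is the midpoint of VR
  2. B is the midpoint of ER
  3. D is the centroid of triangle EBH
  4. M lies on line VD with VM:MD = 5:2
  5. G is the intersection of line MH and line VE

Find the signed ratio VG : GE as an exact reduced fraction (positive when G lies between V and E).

Work in coordinates with E = (0, 0), R = (1, 0), V = (0, 1).
1. H is the midpoint of VR ⇒ H = (1/2, 1/2)
2. B is the midpoint of ER ⇒ B = (1/2, 0)
3. D is the centroid of triangle EBH ⇒ D = (1/3, 1/6)
4. M lies on line VD with VM:MD = 5:2 ⇒ M = (5/21, 17/42)
5. G is the intersection of line MH and line VE ⇒ G = (0, 7/22)
G = V + t·(E−V) with t = 15/22, so VG:GE = t:(1−t) = 15/22:7/22

VG:GE = 15/7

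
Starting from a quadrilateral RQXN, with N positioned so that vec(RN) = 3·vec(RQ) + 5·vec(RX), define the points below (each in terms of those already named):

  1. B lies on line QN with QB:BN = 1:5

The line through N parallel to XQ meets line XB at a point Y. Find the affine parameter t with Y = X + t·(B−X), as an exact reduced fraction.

Choose coordinates R = (0, 0), Q = (1, 0), X = (0, 1), N = (3, 5).
1. B lies on line QN with QB:BN = 1:5 ⇒ B = (4/3, 5/6)
through N parallel to XQ: direction (1, -1); meets XB at Y = (8, 0)
Y = X + t·(B−X) with t = 6

t = 6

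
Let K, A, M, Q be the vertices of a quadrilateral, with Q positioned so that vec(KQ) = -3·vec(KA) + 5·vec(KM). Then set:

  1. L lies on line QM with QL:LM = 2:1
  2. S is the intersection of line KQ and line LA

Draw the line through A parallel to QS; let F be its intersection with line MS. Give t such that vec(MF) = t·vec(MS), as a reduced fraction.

t = -2/3

Choose coordinates K = (0, 0), A = (1, 0), M = (0, 1), Q = (-3, 5).
1. L lies on line QM with QL:LM = 2:1 ⇒ L = (-1, 7/3)
2. S is the intersection of line KQ and line LA ⇒ S = (-7/3, 35/9)
through A parallel to QS: direction (2/3, -10/9); meets MS at F = (14/9, -25/27)
F = M + t·(S−M) with t = -2/3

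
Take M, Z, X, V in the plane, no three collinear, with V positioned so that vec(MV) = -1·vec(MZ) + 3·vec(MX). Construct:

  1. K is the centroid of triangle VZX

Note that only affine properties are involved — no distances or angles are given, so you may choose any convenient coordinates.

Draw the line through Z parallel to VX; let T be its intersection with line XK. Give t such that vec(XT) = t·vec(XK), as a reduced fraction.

t = 3

Set M = (0, 0), Z = (1, 0), X = (0, 1), V = (-1, 3); any affine frame gives the same invariant.
1. K is the centroid of triangle VZX ⇒ K = (0, 4/3)
through Z parallel to VX: direction (1, -2); meets XK at T = (0, 2)
T = X + t·(K−X) with t = 3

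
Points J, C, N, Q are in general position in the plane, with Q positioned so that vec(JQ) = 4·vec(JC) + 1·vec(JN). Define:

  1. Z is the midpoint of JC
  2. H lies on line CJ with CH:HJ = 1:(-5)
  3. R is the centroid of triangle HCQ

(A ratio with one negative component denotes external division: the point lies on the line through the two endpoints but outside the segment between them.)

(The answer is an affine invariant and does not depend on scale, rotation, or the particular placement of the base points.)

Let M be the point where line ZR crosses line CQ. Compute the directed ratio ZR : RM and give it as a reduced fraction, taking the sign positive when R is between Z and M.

ZR:RM = -7

Set J = (0, 0), C = (1, 0), N = (0, 1), Q = (4, 1); any affine frame gives the same invariant.
1. Z is the midpoint of JC ⇒ Z = (1/2, 0)
2. H lies on line CJ with CH:HJ = 1:(-5) ⇒ H = (5/4, 0)
3. R is the centroid of triangle HCQ ⇒ R = (25/12, 1/3)
line ZR meets CQ at M = (13/7, 2/7)
R = Z + t·(M−Z) with t = 7/6, so ZR:RM = 7/6:-1/6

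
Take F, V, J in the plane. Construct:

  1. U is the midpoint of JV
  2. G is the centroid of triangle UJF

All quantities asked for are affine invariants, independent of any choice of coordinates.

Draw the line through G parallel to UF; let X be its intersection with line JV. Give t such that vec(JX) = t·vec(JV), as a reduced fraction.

Work in coordinates with F = (0, 0), V = (1, 0), J = (0, 1).
1. U is the midpoint of JV ⇒ U = (1/2, 1/2)
2. G is the centroid of triangle UJF ⇒ G = (1/6, 1/2)
through G parallel to UF: direction (-1/2, -1/2); meets JV at X = (1/3, 2/3)
X = J + t·(V−J) with t = 1/3

t = 1/3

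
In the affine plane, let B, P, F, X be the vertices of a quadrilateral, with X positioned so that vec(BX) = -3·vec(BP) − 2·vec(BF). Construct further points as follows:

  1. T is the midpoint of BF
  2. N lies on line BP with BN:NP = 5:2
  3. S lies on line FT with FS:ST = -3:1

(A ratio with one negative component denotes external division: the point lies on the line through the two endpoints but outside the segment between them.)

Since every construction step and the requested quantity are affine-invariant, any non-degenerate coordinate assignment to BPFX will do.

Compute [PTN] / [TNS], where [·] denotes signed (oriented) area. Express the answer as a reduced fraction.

[PTN]:[TNS] = -4/5

Choose coordinates B = (0, 0), P = (1, 0), F = (0, 1), X = (-3, -2).
1. T is the midpoint of BF ⇒ T = (0, 1/2)
2. N lies on line BP with BN:NP = 5:2 ⇒ N = (5/7, 0)
3. S lies on line FT with FS:ST = -3:1 ⇒ S = (0, 1/4)
2·[PTN] = 1/7, 2·[TNS] = -5/28
[PTN]:[TNS] = 1/7:-5/28 = -4/5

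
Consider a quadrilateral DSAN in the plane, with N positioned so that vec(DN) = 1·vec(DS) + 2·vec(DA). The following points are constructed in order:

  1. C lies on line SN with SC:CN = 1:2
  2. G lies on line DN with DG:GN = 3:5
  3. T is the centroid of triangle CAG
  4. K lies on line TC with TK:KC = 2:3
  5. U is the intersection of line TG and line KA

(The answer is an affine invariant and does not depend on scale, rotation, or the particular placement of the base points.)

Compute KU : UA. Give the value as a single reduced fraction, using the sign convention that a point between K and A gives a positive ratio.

Choose coordinates D = (0, 0), S = (1, 0), A = (0, 1), N = (1, 2).
1. C lies on line SN with SC:CN = 1:2 ⇒ C = (1, 2/3)
2. G lies on line DN with DG:GN = 3:5 ⇒ G = (3/8, 3/4)
3. T is the centroid of triangle CAG ⇒ T = (11/24, 29/36)
4. K lies on line TC with TK:KC = 2:3 ⇒ K = (27/40, 3/4)
5. U is the intersection of line TG and line KA ⇒ U = (27/56, 23/28)
U = K + t·(A−K) with t = 2/7, so KU:UA = t:(1−t) = 2/7:5/7

KU:UA = 2/5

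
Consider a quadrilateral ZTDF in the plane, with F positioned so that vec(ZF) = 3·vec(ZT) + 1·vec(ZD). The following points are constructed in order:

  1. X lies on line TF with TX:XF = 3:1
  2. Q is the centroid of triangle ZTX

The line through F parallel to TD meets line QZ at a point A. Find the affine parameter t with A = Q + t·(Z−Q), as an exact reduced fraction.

Work in coordinates with Z = (0, 0), T = (1, 0), D = (0, 1), F = (3, 1).
1. X lies on line TF with TX:XF = 3:1 ⇒ X = (5/2, 3/4)
2. Q is the centroid of triangle ZTX ⇒ Q = (7/6, 1/4)
through F parallel to TD: direction (-1, 1); meets QZ at A = (56/17, 12/17)
A = Q + t·(Z−Q) with t = -31/17

t = -31/17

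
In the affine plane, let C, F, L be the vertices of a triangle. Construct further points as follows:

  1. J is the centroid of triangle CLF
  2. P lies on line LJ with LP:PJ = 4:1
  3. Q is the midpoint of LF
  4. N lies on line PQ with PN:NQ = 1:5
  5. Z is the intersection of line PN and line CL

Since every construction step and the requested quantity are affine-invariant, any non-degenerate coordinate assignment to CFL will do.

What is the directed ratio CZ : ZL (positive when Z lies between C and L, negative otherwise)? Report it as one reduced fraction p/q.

CZ:ZL = 3/4

Assign C = (0, 0), F = (1, 0), L = (0, 1) — the answer is frame-independent, so this choice is without loss of generality.
1. J is the centroid of triangle CLF ⇒ J = (1/3, 1/3)
2. P lies on line LJ with LP:PJ = 4:1 ⇒ P = (4/15, 7/15)
3. Q is the midpoint of LF ⇒ Q = (1/2, 1/2)
4. N lies on line PQ with PN:NQ = 1:5 ⇒ N = (11/36, 17/36)
5. Z is the intersection of line PN and line CL ⇒ Z = (0, 3/7)
Z = C + t·(L−C) with t = 3/7, so CZ:ZL = t:(1−t) = 3/7:4/7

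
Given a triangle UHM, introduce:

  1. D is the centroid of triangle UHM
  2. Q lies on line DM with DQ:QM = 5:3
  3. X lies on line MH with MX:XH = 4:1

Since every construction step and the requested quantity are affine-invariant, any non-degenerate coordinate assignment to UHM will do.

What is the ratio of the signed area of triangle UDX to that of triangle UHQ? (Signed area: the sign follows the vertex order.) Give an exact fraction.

Work in coordinates with U = (0, 0), H = (1, 0), M = (0, 1).
1. D is the centroid of triangle UHM ⇒ D = (1/3, 1/3)
2. Q lies on line DM with DQ:QM = 5:3 ⇒ Q = (1/8, 3/4)
3. X lies on line MH with MX:XH = 4:1 ⇒ X = (4/5, 1/5)
2·[UDX] = -1/5, 2·[UHQ] = 3/4
[UDX]:[UHQ] = -1/5:3/4 = -4/15

[UDX]:[UHQ] = -4/15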